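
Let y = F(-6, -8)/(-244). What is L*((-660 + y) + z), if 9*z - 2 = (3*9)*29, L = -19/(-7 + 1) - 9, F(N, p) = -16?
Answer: 11004665/3294 ≈ 3340.8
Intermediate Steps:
L = -35/6 (L = -19/(-6) - 9 = -19*(-⅙) - 9 = 19/6 - 9 = -35/6 ≈ -5.8333)
z = 785/9 (z = 2/9 + ((3*9)*29)/9 = 2/9 + (27*29)/9 = 2/9 + (⅑)*783 = 2/9 + 87 = 785/9 ≈ 87.222)
y = 4/61 (y = -16/(-244) = -16*(-1/244) = 4/61 ≈ 0.065574)
L*((-660 + y) + z) = -35*((-660 + 4/61) + 785/9)/6 = -35*(-40256/61 + 785/9)/6 = -35/6*(-314419/549) = 11004665/3294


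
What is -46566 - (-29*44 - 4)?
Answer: -45286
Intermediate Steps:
-46566 - (-29*44 - 4) = -46566 - (-1276 - 4) = -46566 - 1*(-1280) = -46566 + 1280 = -45286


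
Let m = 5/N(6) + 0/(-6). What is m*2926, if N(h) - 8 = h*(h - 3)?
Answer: 7315/13 ≈ 562.69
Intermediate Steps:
N(h) = 8 + h*(-3 + h) (N(h) = 8 + h*(h - 3) = 8 + h*(-3 + h))
m = 5/26 (m = 5/(8 + 6² - 3*6) + 0/(-6) = 5/(8 + 36 - 18) + 0*(-⅙) = 5/26 + 0 = 5/26 ≈ 0.19231)
m*2926 = (5/26)*2926 = 7315/13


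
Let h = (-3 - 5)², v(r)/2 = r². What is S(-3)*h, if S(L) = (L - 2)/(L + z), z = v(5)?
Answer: -320/47 ≈ -6.8085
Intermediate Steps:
v(r) = 2*r²
z = 50 (z = 2*5² = 2*25 = 50)
S(L) = (-2 + L)/(50 + L) (S(L) = (L - 2)/(L + 50) = (-2 + L)/(50 + L))
h = 64 (h = (-8)² = 64)
S(-3)*h = ((-2 - 3)/(50 - 3))*64 = (-5/47)*64 = ((1/47)*(-5))*64 = -5/47*64 = -320/47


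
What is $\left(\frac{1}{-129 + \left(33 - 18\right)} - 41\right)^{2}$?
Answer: $\frac{21855625}{12996} \approx 1681.7$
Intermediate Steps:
$\left(\frac{1}{-129 + \left(33 - 18\right)} - 41\right)^{2} = \left(\frac{1}{-129 + 15} - 41\right)^{2} = \left(\frac{1}{-114} - 41\right)^{2} = \left(- \frac{1}{114} - 41\right)^{2} = \left(- \frac{4675}{114}\right)^{2} = \frac{21855625}{12996}$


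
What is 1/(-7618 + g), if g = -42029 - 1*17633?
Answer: -1/67280 ≈ -1.4863e-5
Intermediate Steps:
g = -59662 (g = -42029 - 17633 = -59662)
1/(-7618 + g) = 1/(-7618 - 59662) = 1/(-67280) = -1/67280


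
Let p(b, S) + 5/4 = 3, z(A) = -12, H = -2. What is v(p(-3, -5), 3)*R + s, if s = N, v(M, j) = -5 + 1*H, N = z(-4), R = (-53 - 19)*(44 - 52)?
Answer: -4044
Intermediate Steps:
p(b, S) = 7/4 (p(b, S) = -5/4 + 3 = 7/4)
R = 576 (R = -72*(-8) = 576)
N = -12
v(M, j) = -7 (v(M, j) = -5 + 1*(-2) = -5 - 2 = -7)
s = -12
v(p(-3, -5), 3)*R + s = -7*576 - 12 = -4032 - 12 = -4044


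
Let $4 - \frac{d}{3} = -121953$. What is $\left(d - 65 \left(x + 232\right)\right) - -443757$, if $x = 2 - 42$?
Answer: $797148$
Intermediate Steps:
$d = 365871$ ($d = 12 - -365859 = 12 + 365859 = 365871$)
$x = -40$ ($x = 2 - 42 = -40$)
$\left(d - 65 \left(x + 232\right)\right) - -443757 = \left(365871 - 65 \left(-40 + 232\right)\right) - -443757 = \left(365871 - 12480\right) + 443757 = 353391 + 443757 = 797148$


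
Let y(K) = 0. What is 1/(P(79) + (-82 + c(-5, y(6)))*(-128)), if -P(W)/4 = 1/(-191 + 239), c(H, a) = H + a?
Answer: 12/133631 ≈ 8.9800e-5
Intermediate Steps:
P(W) = -1/12 (P(W) = -4/(-191 + 239) = -4/48 = -4*1/48 = -1/12)
1/(P(79) + (-82 + c(-5, y(6)))*(-128)) = 1/(-1/12 + (-82 + (-5 + 0))*(-128)) = 1/(-1/12 + (-82 - 5)*(-128)) = 1/(-1/12 - 87*(-128)) = 1/(-1/12 + 11136) = 1/(133631/12) = 12/133631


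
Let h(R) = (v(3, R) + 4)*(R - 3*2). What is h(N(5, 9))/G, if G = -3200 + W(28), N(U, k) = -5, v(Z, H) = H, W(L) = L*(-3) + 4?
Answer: -11/3280 ≈ -0.0033537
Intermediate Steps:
W(L) = 4 - 3*L (W(L) = -3*L + 4 = 4 - 3*L)
G = -3280 (G = -3200 + (4 - 3*28) = -3200 + (4 - 84) = -3200 - 80 = -3280)
h(R) = (-6 + R)*(4 + R) (h(R) = (R + 4)*(R - 3*2) = (4 + R)*(R - 6) = (4 + R)*(-6 + R) = (-6 + R)*(4 + R))
h(N(5, 9))/G = (-24 + (-5)² - 2*(-5))/(-3280) = (-24 + 25 + 10)*(-1/3280) = 11*(-1/3280) = -11/3280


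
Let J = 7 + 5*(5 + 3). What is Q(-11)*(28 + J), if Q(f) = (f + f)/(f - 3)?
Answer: 825/7 ≈ 117.86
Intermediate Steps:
Q(f) = 2*f/(-3 + f) (Q(f) = (2*f)/(-3 + f) = 2*f/(-3 + f))
J = 47 (J = 7 + 5*8 = 7 + 40 = 47)
Q(-11)*(28 + J) = (2*(-11)/(-3 - 11))*(28 + 47) = (2*(-11)/(-14))*75 = (2*(-11)*(-1/14))*75 = (11/7)*75 = 825/7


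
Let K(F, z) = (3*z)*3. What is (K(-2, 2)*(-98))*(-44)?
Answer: 77616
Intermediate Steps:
K(F, z) = 9*z
(K(-2, 2)*(-98))*(-44) = ((9*2)*(-98))*(-44) = (18*(-98))*(-44) = -1764*(-44) = 77616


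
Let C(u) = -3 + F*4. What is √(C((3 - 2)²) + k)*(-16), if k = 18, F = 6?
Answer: -16*√39 ≈ -99.920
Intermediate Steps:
C(u) = 21 (C(u) = -3 + 6*4 = -3 + 24 = 21)
√(C((3 - 2)²) + k)*(-16) = √(21 + 18)*(-16) = √39*(-16) = -16*√39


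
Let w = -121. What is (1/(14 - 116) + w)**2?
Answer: 152349649/10404 ≈ 14643.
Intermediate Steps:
(1/(14 - 116) + w)**2 = (1/(14 - 116) - 121)**2 = (1/(-102) - 121)**2 = (-1/102 - 121)**2 = (-12343/102)**2 = 152349649/10404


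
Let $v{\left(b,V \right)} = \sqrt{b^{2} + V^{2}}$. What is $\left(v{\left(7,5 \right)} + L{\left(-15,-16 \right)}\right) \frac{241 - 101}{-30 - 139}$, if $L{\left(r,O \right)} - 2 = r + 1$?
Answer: $\frac{1680}{169} - \frac{140 \sqrt{74}}{169} \approx 2.8146$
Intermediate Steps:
$L{\left(r,O \right)} = 3 + r$ ($L{\left(r,O \right)} = 2 + \left(r + 1\right) = 2 + \left(1 + r\right) = 3 + r$)
$v{\left(b,V \right)} = \sqrt{V^{2} + b^{2}}$
$\left(v{\left(7,5 \right)} + L{\left(-15,-16 \right)}\right) \frac{241 - 101}{-30 - 139} = \left(\sqrt{5^{2} + 7^{2}} + \left(3 - 15\right)\right) \frac{241 - 101}{-30 - 139} = \left(\sqrt{25 + 49} - 12\right) \frac{140}{-169} = \left(\sqrt{74} - 12\right) 140 \left(- \frac{1}{169}\right) = \left(-12 + \sqrt{74}\right) \left(- \frac{140}{169}\right) = \frac{1680}{169} - \frac{140 \sqrt{74}}{169}$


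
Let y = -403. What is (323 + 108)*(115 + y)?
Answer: -124128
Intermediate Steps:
(323 + 108)*(115 + y) = (323 + 108)*(115 - 403) = 431*(-288) = -124128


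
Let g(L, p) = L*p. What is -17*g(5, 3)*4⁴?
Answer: -65280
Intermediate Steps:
-17*g(5, 3)*4⁴ = -85*3*4⁴ = -17*15*256 = -255*256 = -65280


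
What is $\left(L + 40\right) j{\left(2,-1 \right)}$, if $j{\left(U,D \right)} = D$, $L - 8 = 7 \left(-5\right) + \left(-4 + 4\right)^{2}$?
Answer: $-13$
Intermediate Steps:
$L = -27$ ($L = 8 + \left(7 \left(-5\right) + \left(-4 + 4\right)^{2}\right) = 8 - \left(35 - 0^{2}\right) = 8 + \left(-35 + 0\right) = 8 - 35 = -27$)
$\left(L + 40\right) j{\left(2,-1 \right)} = \left(-27 + 40\right) \left(-1\right) = 13 \left(-1\right) = -13$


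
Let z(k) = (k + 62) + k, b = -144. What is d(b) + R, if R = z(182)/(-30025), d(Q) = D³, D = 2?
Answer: 239774/30025 ≈ 7.9858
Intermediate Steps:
z(k) = 62 + 2*k (z(k) = (62 + k) + k = 62 + 2*k)
d(Q) = 8 (d(Q) = 2³ = 8)
R = -426/30025 (R = (62 + 2*182)/(-30025) = (62 + 364)*(-1/30025) = 426*(-1/30025) = -426/30025 ≈ -0.014188)
d(b) + R = 8 - 426/30025 = 239774/30025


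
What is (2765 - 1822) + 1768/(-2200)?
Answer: 259104/275 ≈ 942.20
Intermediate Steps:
(2765 - 1822) + 1768/(-2200) = 943 + 1768*(-1/2200) = 943 - 221/275 = 259104/275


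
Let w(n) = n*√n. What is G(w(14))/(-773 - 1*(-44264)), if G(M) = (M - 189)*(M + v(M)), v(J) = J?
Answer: 784/6213 - 252*√14/2071 ≈ -0.32910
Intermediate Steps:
w(n) = n^(3/2)
G(M) = 2*M*(-189 + M) (G(M) = (M - 189)*(M + M) = (-189 + M)*(2*M) = 2*M*(-189 + M))
G(w(14))/(-773 - 1*(-44264)) = (2*14^(3/2)*(-189 + 14^(3/2)))/(-773 - 1*(-44264)) = (2*(14*√14)*(-189 + 14*√14))/(-773 + 44264) = (28*√14*(-189 + 14*√14))/43491 = (28*√14*(-189 + 14*√14))*(1/43491) = 4*√14*(-189 + 14*√14)/6213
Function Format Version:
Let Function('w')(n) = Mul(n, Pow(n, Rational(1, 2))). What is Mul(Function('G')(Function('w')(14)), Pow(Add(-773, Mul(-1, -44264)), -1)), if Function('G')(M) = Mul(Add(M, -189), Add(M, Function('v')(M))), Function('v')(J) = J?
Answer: Add(Rational(784, 6213), Mul(Rational(-252, 2071), Pow(14, Rational(1, 2)))) ≈ -0.32910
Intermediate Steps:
Function('w')(n) = Pow(n, Rational(3, 2))
Function('G')(M) = Mul(2, M, Add(-189, M)) (Function('G')(M) = Mul(Add(M, -189), Add(M, M)) = Mul(Add(-189, M), Mul(2, M)) = Mul(2, M, Add(-189, M)))
Mul(Function('G')(Function('w')(14)), Pow(Add(-773, Mul(-1, -44264)), -1)) = Mul(Mul(2, Pow(14, Rational(3, 2)), Add(-189, Pow(14, Rational(3, 2)))), Pow(Add(-773, Mul(-1, -44264)), -1)) = Mul(Mul(2, Mul(14, Pow(14, Rational(1, 2))), Add(-189, Mul(14, Pow(14, Rational(1, 2))))), Pow(Add(-773, 44264), -1)) = Mul(Mul(28, Pow(14, Rational(1, 2)), Add(-189, Mul(14, Pow(14, Rational(1, 2))))), Pow(43491, -1)) = Mul(Mul(28, Pow(14, Rational(1, 2)), Add(-189, Mul(14, Pow(14, Rational(1, 2))))), Rational(1, 43491)) = Mul(Rational(4, 6213), Pow(14, Rational(1, 2)), Add(-189, Mul(14, Pow(14, Rational(1, 2)))))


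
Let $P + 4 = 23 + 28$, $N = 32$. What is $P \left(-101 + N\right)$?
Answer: $-3243$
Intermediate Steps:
$P = 47$ ($P = -4 + \left(23 + 28\right) = -4 + 51 = 47$)
$P \left(-101 + N\right) = 47 \left(-101 + 32\right) = 47 \left(-69\right) = -3243$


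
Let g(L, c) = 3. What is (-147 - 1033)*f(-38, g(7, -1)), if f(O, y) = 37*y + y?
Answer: -134520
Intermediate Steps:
f(O, y) = 38*y
(-147 - 1033)*f(-38, g(7, -1)) = (-147 - 1033)*(38*3) = -1180*114 = -134520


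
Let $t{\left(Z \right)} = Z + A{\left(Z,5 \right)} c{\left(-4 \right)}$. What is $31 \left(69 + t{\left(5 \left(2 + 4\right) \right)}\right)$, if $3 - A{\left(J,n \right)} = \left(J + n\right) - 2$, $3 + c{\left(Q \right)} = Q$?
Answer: $9579$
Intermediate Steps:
$c{\left(Q \right)} = -3 + Q$
$A{\left(J,n \right)} = 5 - J - n$ ($A{\left(J,n \right)} = 3 - \left(\left(J + n\right) - 2\right) = 3 - \left(-2 + J + n\right) = 5 - J - n$)
$t{\left(Z \right)} = 8 Z$ ($t{\left(Z \right)} = Z + \left(5 - Z - 5\right) \left(-3 - 4\right) = Z + \left(5 - Z - 5\right) \left(-7\right) = Z + - Z \left(-7\right) = Z + 7 Z = 8 Z$)
$31 \left(69 + t{\left(5 \left(2 + 4\right) \right)}\right) = 31 \left(69 + 8 \cdot 5 \left(2 + 4\right)\right) = 31 \left(69 + 8 \cdot 5 \cdot 6\right) = 31 \left(69 + 8 \cdot 30\right) = 31 \left(69 + 240\right) = 31 \cdot 309 = 9579$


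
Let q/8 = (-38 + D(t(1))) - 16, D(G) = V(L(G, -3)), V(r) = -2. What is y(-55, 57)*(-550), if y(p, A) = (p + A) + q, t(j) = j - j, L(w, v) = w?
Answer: 245300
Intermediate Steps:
t(j) = 0
D(G) = -2
q = -448 (q = 8*((-38 - 2) - 16) = 8*(-40 - 16) = 8*(-56) = -448)
y(p, A) = -448 + A + p (y(p, A) = (p + A) - 448 = (A + p) - 448 = -448 + A + p)
y(-55, 57)*(-550) = (-448 + 57 - 55)*(-550) = -446*(-550) = 245300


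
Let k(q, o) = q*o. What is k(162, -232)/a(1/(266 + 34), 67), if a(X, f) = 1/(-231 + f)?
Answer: 6163776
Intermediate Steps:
k(q, o) = o*q
k(162, -232)/a(1/(266 + 34), 67) = (-232*162)/(1/(-231 + 67)) = -37584/(1/(-164)) = -37584/(-1/164) = -37584*(-164) = 6163776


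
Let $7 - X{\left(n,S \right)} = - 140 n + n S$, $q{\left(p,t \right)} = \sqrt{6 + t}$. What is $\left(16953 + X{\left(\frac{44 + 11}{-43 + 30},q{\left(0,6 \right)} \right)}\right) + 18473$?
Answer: $\frac{452929}{13} + \frac{110 \sqrt{3}}{13} \approx 34855.0$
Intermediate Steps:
$X{\left(n,S \right)} = 7 + 140 n - S n$ ($X{\left(n,S \right)} = 7 - \left(- 140 n + n S\right) = 7 - \left(- 140 n + S n\right) = 7 + 140 n - S n$)
$\left(16953 + X{\left(\frac{44 + 11}{-43 + 30},q{\left(0,6 \right)} \right)}\right) + 18473 = \left(16953 + \left(7 + 140 \frac{44 + 11}{-43 + 30} - \sqrt{6 + 6} \frac{44 + 11}{-43 + 30}\right)\right) + 18473 = \left(16953 + \left(7 + 140 \frac{55}{-13} - \sqrt{12} \frac{55}{-13}\right)\right) + 18473 = \left(16953 + \left(7 + 140 \cdot 55 \left(- \frac{1}{13}\right) - 2 \sqrt{3} \cdot 55 \left(- \frac{1}{13}\right)\right)\right) + 18473 = \left(16953 + \left(7 + 140 \left(- \frac{55}{13}\right) - 2 \sqrt{3} \left(- \frac{55}{13}\right)\right)\right) + 18473 = \left(16953 + \left(7 - \frac{7700}{13} + \frac{110 \sqrt{3}}{13}\right)\right) + 18473 = \left(16953 - \left(\frac{7609}{13} - \frac{110 \sqrt{3}}{13}\right)\right) + 18473 = \left(\frac{212780}{13} + \frac{110 \sqrt{3}}{13}\right) + 18473 = \frac{452929}{13} + \frac{110 \sqrt{3}}{13}$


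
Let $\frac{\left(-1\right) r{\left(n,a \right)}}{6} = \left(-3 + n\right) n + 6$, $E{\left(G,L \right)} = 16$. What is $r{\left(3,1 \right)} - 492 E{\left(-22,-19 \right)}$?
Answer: $-7908$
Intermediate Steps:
$r{\left(n,a \right)} = -36 - 6 n \left(-3 + n\right)$ ($r{\left(n,a \right)} = - 6 \left(\left(-3 + n\right) n + 6\right) = - 6 \left(n \left(-3 + n\right) + 6\right) = - 6 \left(6 + n \left(-3 + n\right)\right) = -36 - 6 n \left(-3 + n\right)$)
$r{\left(3,1 \right)} - 492 E{\left(-22,-19 \right)} = \left(-36 - 6 \cdot 3^{2} + 18 \cdot 3\right) - 7872 = \left(-36 - 54 + 54\right) - 7872 = -36 - 7872 = -7908$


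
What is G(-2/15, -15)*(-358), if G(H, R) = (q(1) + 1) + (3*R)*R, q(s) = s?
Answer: -242366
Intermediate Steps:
G(H, R) = 2 + 3*R² (G(H, R) = (1 + 1) + (3*R)*R = 2 + 3*R²)
G(-2/15, -15)*(-358) = (2 + 3*(-15)²)*(-358) = (2 + 3*225)*(-358) = (2 + 675)*(-358) = 677*(-358) = -242366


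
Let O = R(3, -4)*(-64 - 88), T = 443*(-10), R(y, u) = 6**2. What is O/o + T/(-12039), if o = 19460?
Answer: 5082598/58569735 ≈ 0.086779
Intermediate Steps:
R(y, u) = 36
T = -4430
O = -5472 (O = 36*(-64 - 88) = 36*(-152) = -5472)
O/o + T/(-12039) = -5472/19460 - 4430/(-12039) = -5472*1/19460 - 4430*(-1/12039) = -1368/4865 + 4430/12039 = 5082598/58569735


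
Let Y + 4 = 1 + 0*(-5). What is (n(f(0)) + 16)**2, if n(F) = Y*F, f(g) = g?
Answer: 256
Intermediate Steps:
Y = -3 (Y = -4 + (1 + 0*(-5)) = -4 + (1 + 0) = -4 + 1 = -3)
n(F) = -3*F
(n(f(0)) + 16)**2 = (-3*0 + 16)**2 = (0 + 16)**2 = 16**2 = 256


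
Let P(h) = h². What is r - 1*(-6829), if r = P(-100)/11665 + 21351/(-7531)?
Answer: 119949571384/17569823 ≈ 6827.0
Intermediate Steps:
r = -34749883/17569823 (r = (-100)²/11665 + 21351/(-7531) = 10000*(1/11665) + 21351*(-1/7531) = 2000/2333 - 21351/7531 = -34749883/17569823 ≈ -1.9778)
r - 1*(-6829) = -34749883/17569823 - 1*(-6829) = -34749883/17569823 + 6829 = 119949571384/17569823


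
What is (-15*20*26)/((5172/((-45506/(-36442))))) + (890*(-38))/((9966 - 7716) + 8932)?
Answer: -215486289360/43907526341 ≈ -4.9077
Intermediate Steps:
(-15*20*26)/((5172/((-45506/(-36442))))) + (890*(-38))/((9966 - 7716) + 8932) = (-300*26)/((5172/((-45506*(-1/36442))))) - 33820/(2250 + 8932) = -7800/(5172/(22753/18221)) - 33820/11182 = -7800/(5172*(18221/22753)) - 33820*1/11182 = -7800/94239012/22753 - 16910/5591 = -7800*22753/94239012 - 16910/5591 = -14789450/7853251 - 16910/5591 = -215486289360/43907526341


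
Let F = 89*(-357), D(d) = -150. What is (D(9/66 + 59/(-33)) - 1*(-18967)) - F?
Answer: 50590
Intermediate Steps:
F = -31773
(D(9/66 + 59/(-33)) - 1*(-18967)) - F = (-150 - 1*(-18967)) - 1*(-31773) = (-150 + 18967) + 31773 = 18817 + 31773 = 50590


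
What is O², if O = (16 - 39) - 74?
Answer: 9409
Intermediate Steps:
O = -97 (O = -23 - 74 = -97)
O² = (-97)² = 9409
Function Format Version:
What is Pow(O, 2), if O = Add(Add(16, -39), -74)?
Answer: 9409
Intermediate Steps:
O = -97 (O = Add(-23, -74) = -97)
Pow(O, 2) = Pow(-97, 2) = 9409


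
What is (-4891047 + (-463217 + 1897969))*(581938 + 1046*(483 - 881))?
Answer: -572466140850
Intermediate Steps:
(-4891047 + (-463217 + 1897969))*(581938 + 1046*(483 - 881)) = (-4891047 + 1434752)*(581938 + 1046*(-398)) = -3456295*(581938 - 416308) = -3456295*165630 = -572466140850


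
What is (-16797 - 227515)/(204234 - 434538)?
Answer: 30539/28788 ≈ 1.0608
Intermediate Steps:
(-16797 - 227515)/(204234 - 434538) = -244312/(-230304) = -244312*(-1/230304) = 30539/28788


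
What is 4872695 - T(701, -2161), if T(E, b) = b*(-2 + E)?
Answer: 6383234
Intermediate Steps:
4872695 - T(701, -2161) = 4872695 - (-2161)*(-2 + 701) = 4872695 - (-2161)*699 = 4872695 - 1*(-1510539) = 4872695 + 1510539 = 6383234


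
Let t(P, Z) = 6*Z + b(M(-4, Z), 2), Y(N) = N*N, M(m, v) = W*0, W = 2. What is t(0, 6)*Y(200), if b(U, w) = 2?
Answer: 1520000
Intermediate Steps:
M(m, v) = 0 (M(m, v) = 2*0 = 0)
Y(N) = N²
t(P, Z) = 2 + 6*Z (t(P, Z) = 6*Z + 2 = 2 + 6*Z)
t(0, 6)*Y(200) = (2 + 6*6)*200² = (2 + 36)*40000 = 38*40000 = 1520000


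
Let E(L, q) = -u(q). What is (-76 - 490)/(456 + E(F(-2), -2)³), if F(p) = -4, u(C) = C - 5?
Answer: -566/799 ≈ -0.70839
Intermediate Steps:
u(C) = -5 + C
E(L, q) = 5 - q (E(L, q) = -(-5 + q) = 5 - q)
(-76 - 490)/(456 + E(F(-2), -2)³) = (-76 - 490)/(456 + (5 - 1*(-2))³) = -566/(456 + (5 + 2)³) = -566/(456 + 7³) = -566/(456 + 343) = -566/799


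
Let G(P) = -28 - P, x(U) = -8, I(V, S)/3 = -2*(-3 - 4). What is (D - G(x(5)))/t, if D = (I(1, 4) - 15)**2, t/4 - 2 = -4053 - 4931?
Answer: -749/35928 ≈ -0.020847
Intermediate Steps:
I(V, S) = 42 (I(V, S) = 3*(-2*(-3 - 4)) = 3*(-2*(-7)) = 3*14 = 42)
t = -35928 (t = 8 + 4*(-4053 - 4931) = 8 + 4*(-8984) = 8 - 35936 = -35928)
D = 729 (D = (42 - 15)**2 = 27**2 = 729)
(D - G(x(5)))/t = (729 - (-28 - 1*(-8)))/(-35928) = (729 - (-28 + 8))*(-1/35928) = (729 - 1*(-20))*(-1/35928) = (729 + 20)*(-1/35928) = 749*(-1/35928) = -749/35928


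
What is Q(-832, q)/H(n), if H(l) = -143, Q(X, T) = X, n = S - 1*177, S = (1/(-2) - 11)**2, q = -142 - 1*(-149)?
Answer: 64/11 ≈ 5.8182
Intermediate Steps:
q = 7 (q = -142 + 149 = 7)
S = 529/4 (S = (-1/2 - 11)**2 = (-23/2)**2 = 529/4 ≈ 132.25)
n = -179/4 (n = 529/4 - 1*177 = 529/4 - 177 = -179/4 ≈ -44.750)
Q(-832, q)/H(n) = -832/(-143) = -832*(-1/143) = 64/11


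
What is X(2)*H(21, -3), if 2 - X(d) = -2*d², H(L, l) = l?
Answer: -30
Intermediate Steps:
X(d) = 2 + 2*d² (X(d) = 2 - (-2)*d² = 2 + 2*d²)
X(2)*H(21, -3) = (2 + 2*2²)*(-3) = (2 + 2*4)*(-3) = (2 + 8)*(-3) = 10*(-3) = -30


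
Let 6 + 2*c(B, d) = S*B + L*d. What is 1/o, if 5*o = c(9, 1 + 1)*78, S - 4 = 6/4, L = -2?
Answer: 10/3081 ≈ 0.0032457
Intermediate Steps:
S = 11/2 (S = 4 + 6/4 = 4 + 6*(¼) = 4 + 3/2 = 11/2 ≈ 5.5000)
c(B, d) = -3 - d + 11*B/4 (c(B, d) = -3 + (11*B/2 - 2*d)/2 = -3 + (-2*d + 11*B/2)/2 = -3 + (-d + 11*B/4) = -3 - d + 11*B/4)
o = 3081/10 (o = ((-3 - (1 + 1) + (11/4)*9)*78)/5 = ((-3 - 1*2 + 99/4)*78)/5 = ((-3 - 2 + 99/4)*78)/5 = ((79/4)*78)/5 = (⅕)*(3081/2) = 3081/10 ≈ 308.10)
1/o = 1/(3081/10) = 10/3081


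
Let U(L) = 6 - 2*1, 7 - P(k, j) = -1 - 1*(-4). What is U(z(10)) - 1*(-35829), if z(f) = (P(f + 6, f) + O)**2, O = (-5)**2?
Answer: 35833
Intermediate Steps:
P(k, j) = 4 (P(k, j) = 7 - (-1 - 1*(-4)) = 7 - (-1 + 4) = 7 - 1*3 = 7 - 3 = 4)
O = 25
z(f) = 841 (z(f) = (4 + 25)**2 = 29**2 = 841)
U(L) = 4 (U(L) = 6 - 2 = 4)
U(z(10)) - 1*(-35829) = 4 - 1*(-35829) = 4 + 35829 = 35833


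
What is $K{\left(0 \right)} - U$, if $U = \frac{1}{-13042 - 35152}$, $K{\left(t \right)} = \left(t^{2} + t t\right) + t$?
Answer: $\frac{1}{48194} \approx 2.0749 \cdot 10^{-5}$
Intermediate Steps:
$K{\left(t \right)} = t + 2 t^{2}$ ($K{\left(t \right)} = \left(t^{2} + t^{2}\right) + t = 2 t^{2} + t = t + 2 t^{2}$)
$U = - \frac{1}{48194}$ ($U = \frac{1}{-48194} = - \frac{1}{48194} \approx -2.0749 \cdot 10^{-5}$)
$K{\left(0 \right)} - U = 0 \left(1 + 2 \cdot 0\right) - - \frac{1}{48194} = 0 \left(1 + 0\right) + \frac{1}{48194} = 0 \cdot 1 + \frac{1}{48194} = 0 + \frac{1}{48194} = \frac{1}{48194}$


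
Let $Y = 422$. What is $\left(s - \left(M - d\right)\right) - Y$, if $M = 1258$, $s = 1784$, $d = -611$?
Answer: $-507$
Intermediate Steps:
$\left(s - \left(M - d\right)\right) - Y = \left(1784 - 1869\right) - 422 = -85 - 422 = -507$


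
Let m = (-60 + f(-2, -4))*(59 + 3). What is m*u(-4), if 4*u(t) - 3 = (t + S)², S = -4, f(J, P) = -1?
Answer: -126697/2 ≈ -63349.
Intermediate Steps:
u(t) = ¾ + (-4 + t)²/4 (u(t) = ¾ + (t - 4)²/4 = ¾ + (-4 + t)²/4)
m = -3782 (m = (-60 - 1)*(59 + 3) = -61*62 = -3782)
m*u(-4) = -3782*(¾ + (-4 - 4)²/4) = -3782*(¾ + (¼)*(-8)²) = -3782*(¾ + (¼)*64) = -3782*(¾ + 16) = -3782*67/4 = -126697/2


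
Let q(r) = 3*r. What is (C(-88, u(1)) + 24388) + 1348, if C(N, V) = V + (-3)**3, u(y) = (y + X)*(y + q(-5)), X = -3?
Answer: 25737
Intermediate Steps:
u(y) = (-15 + y)*(-3 + y) (u(y) = (y - 3)*(y + 3*(-5)) = (-3 + y)*(y - 15) = (-3 + y)*(-15 + y) = (-15 + y)*(-3 + y))
C(N, V) = -27 + V (C(N, V) = V - 27 = -27 + V)
(C(-88, u(1)) + 24388) + 1348 = ((-27 + (45 + 1**2 - 18*1)) + 24388) + 1348 = ((-27 + (45 + 1 - 18)) + 24388) + 1348 = ((-27 + 28) + 24388) + 1348 = (1 + 24388) + 1348 = 24389 + 1348 = 25737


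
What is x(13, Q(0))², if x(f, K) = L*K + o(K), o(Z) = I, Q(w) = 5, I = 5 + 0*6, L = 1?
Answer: 100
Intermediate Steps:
I = 5 (I = 5 + 0 = 5)
o(Z) = 5
x(f, K) = 5 + K (x(f, K) = 1*K + 5 = K + 5 = 5 + K)
x(13, Q(0))² = (5 + 5)² = 10² = 100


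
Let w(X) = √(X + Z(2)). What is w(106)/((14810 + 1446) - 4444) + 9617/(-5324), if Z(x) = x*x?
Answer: -9617/5324 + √110/11812 ≈ -1.8055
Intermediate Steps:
Z(x) = x²
w(X) = √(4 + X) (w(X) = √(X + 2²) = √(X + 4) = √(4 + X))
w(106)/((14810 + 1446) - 4444) + 9617/(-5324) = √(4 + 106)/((14810 + 1446) - 4444) + 9617/(-5324) = √110/(16256 - 4444) + 9617*(-1/5324) = √110/11812 - 9617/5324 = -9617/5324 + √110/11812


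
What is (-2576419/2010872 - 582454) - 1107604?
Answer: -3398492886995/2010872 ≈ -1.6901e+6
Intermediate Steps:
(-2576419/2010872 - 582454) - 1107604 = -1171243016307/2010872 - 1107604 = -3398492886995/2010872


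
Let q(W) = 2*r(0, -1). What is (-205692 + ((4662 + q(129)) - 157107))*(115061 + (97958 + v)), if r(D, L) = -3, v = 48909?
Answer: -93807679704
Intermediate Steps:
q(W) = -6 (q(W) = 2*(-3) = -6)
(-205692 + ((4662 + q(129)) - 157107))*(115061 + (97958 + v)) = (-205692 + ((4662 - 6) - 157107))*(115061 + (97958 + 48909)) = (-205692 + (4656 - 157107))*(115061 + 146867) = (-205692 - 152451)*261928 = -358143*261928 = -93807679704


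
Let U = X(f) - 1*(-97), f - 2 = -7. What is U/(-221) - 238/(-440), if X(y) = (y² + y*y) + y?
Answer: -4941/48620 ≈ -0.10162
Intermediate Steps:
f = -5 (f = 2 - 7 = -5)
X(y) = y + 2*y² (X(y) = (y² + y²) + y = 2*y² + y = y + 2*y²)
U = 142 (U = -5*(1 + 2*(-5)) - 1*(-97) = -5*(1 - 10) + 97 = -5*(-9) + 97 = 45 + 97 = 142)
U/(-221) - 238/(-440) = 142/(-221) - 238/(-440) = 142*(-1/221) - 238*(-1/440) = -142/221 + 119/220 = -4941/48620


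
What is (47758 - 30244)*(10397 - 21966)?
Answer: -202619466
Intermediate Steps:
(47758 - 30244)*(10397 - 21966) = 17514*(-11569) = -202619466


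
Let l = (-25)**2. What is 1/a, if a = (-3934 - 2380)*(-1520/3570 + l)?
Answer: -51/201121646 ≈ -2.5358e-7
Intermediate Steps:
l = 625
a = -201121646/51 (a = (-3934 - 2380)*(-1520/3570 + 625) = -6314*(-1520*1/3570 + 625) = -6314*(-152/357 + 625) = -6314*222973/357 = -201121646/51 ≈ -3.9436e+6)
1/a = 1/(-201121646/51) = -51/201121646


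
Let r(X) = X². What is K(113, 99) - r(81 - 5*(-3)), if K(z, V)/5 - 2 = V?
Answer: -8711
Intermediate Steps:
K(z, V) = 10 + 5*V
K(113, 99) - r(81 - 5*(-3)) = (10 + 5*99) - (81 - 5*(-3))² = (10 + 495) - (81 + 15)² = 505 - 1*96² = 505 - 1*9216 = 505 - 9216 = -8711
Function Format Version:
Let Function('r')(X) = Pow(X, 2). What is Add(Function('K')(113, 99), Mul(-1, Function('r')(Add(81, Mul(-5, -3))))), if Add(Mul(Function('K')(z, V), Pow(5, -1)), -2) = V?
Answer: -8711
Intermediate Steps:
Function('K')(z, V) = Add(10, Mul(5, V))
Add(Function('K')(113, 99), Mul(-1, Function('r')(Add(81, Mul(-5, -3))))) = Add(Add(10, Mul(5, 99)), Mul(-1, Pow(Add(81, Mul(-5, -3)), 2))) = Add(Add(10, 495), Mul(-1, Pow(Add(81, 15), 2))) = Add(505, Mul(-1, Pow(96, 2))) = Add(505, Mul(-1, 9216)) = Add(505, -9216) = -8711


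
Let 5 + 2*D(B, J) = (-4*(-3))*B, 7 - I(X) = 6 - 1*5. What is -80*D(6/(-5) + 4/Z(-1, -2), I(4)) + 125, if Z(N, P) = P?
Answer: 1861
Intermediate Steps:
I(X) = 6 (I(X) = 7 - (6 - 1*5) = 7 - (6 - 5) = 7 - 1*1 = 7 - 1 = 6)
D(B, J) = -5/2 + 6*B (D(B, J) = -5/2 + ((-4*(-3))*B)/2 = -5/2 + (12*B)/2 = -5/2 + 6*B)
-80*D(6/(-5) + 4/Z(-1, -2), I(4)) + 125 = -80*(-5/2 + 6*(6/(-5) + 4/(-2))) + 125 = -80*(-5/2 + 6*(6*(-1/5) + 4*(-1/2))) + 125 = -80*(-5/2 + 6*(-6/5 - 2)) + 125 = -80*(-5/2 + 6*(-16/5)) + 125 = -80*(-5/2 - 96/5) + 125 = -80*(-217/10) + 125 = 1736 + 125 = 1861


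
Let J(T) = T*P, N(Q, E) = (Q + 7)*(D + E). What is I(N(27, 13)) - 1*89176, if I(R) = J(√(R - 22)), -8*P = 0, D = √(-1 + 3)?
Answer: -89176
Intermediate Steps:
D = √2 ≈ 1.4142
P = 0 (P = -⅛*0 = 0)
N(Q, E) = (7 + Q)*(E + √2) (N(Q, E) = (Q + 7)*(√2 + E) = (7 + Q)*(E + √2))
J(T) = 0 (J(T) = T*0 = 0)
I(R) = 0
I(N(27, 13)) - 1*89176 = 0 - 1*89176 = 0 - 89176 = -89176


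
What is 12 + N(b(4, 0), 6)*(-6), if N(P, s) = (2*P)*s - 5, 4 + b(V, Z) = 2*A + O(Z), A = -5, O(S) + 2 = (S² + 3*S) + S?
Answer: 1194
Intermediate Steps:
O(S) = -2 + S² + 4*S (O(S) = -2 + ((S² + 3*S) + S) = -2 + (S² + 4*S) = -2 + S² + 4*S)
b(V, Z) = -16 + Z² + 4*Z (b(V, Z) = -4 + (2*(-5) + (-2 + Z² + 4*Z)) = -4 + (-10 + (-2 + Z² + 4*Z)) = -4 + (-12 + Z² + 4*Z) = -16 + Z² + 4*Z)
N(P, s) = -5 + 2*P*s (N(P, s) = 2*P*s - 5 = -5 + 2*P*s)
12 + N(b(4, 0), 6)*(-6) = 12 + (-5 + 2*(-16 + 0² + 4*0)*6)*(-6) = 12 + (-5 + 2*(-16 + 0 + 0)*6)*(-6) = 12 + (-5 + 2*(-16)*6)*(-6) = 12 + (-5 - 192)*(-6) = 12 - 197*(-6) = 12 + 1182 = 1194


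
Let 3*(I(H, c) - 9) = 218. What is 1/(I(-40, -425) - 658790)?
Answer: -3/1976125 ≈ -1.5181e-6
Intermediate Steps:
I(H, c) = 245/3 (I(H, c) = 9 + (⅓)*218 = 9 + 218/3 = 245/3)
1/(I(-40, -425) - 658790) = 1/(245/3 - 658790) = 1/(-1976125/3) = -3/1976125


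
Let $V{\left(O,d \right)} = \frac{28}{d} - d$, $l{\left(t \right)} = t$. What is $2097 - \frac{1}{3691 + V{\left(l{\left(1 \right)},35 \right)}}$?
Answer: $\frac{38341543}{18284} \approx 2097.0$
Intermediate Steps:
$V{\left(O,d \right)} = - d + \frac{28}{d}$
$2097 - \frac{1}{3691 + V{\left(l{\left(1 \right)},35 \right)}} = 2097 - \frac{1}{3691 + \left(\left(-1\right) 35 + \frac{28}{35}\right)} = 2097 - \frac{1}{3691 + \left(-35 + 28 \cdot \frac{1}{35}\right)} = 2097 - \frac{1}{3691 + \left(-35 + \frac{4}{5}\right)} = 2097 - \frac{1}{3691 - \frac{171}{5}} = 2097 - \frac{1}{\frac{18284}{5}} = 2097 - \frac{5}{18284} = \frac{38341543}{18284}$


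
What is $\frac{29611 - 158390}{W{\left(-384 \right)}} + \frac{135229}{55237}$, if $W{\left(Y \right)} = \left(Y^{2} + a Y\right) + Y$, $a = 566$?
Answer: $\frac{16616177911}{3881614464} \approx 4.2807$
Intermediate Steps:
$W{\left(Y \right)} = Y^{2} + 567 Y$ ($W{\left(Y \right)} = \left(Y^{2} + 566 Y\right) + Y = Y^{2} + 567 Y$)
$\frac{29611 - 158390}{W{\left(-384 \right)}} + \frac{135229}{55237} = \frac{29611 - 158390}{\left(-384\right) \left(567 - 384\right)} + \frac{135229}{55237} = \frac{29611 - 158390}{\left(-384\right) 183} + 135229 \cdot \frac{1}{55237} = - \frac{128779}{-70272} + \frac{135229}{55237} = \left(-128779\right) \left(- \frac{1}{70272}\right) + \frac{135229}{55237} = \frac{128779}{70272} + \frac{135229}{55237} = \frac{16616177911}{3881614464}$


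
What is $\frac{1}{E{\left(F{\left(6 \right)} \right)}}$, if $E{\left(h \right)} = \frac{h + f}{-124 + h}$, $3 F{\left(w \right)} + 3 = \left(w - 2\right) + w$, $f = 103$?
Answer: $- \frac{365}{316} \approx -1.1551$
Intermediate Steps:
$F{\left(w \right)} = - \frac{5}{3} + \frac{2 w}{3}$ ($F{\left(w \right)} = -1 + \frac{\left(w - 2\right) + w}{3} = -1 + \frac{\left(-2 + w\right) + w}{3} = -1 + \frac{-2 + 2 w}{3} = -1 + \left(- \frac{2}{3} + \frac{2 w}{3}\right) = - \frac{5}{3} + \frac{2 w}{3}$)
$E{\left(h \right)} = \frac{103 + h}{-124 + h}$ ($E{\left(h \right)} = \frac{h + 103}{-124 + h} = \frac{103 + h}{-124 + h}$)
$\frac{1}{E{\left(F{\left(6 \right)} \right)}} = \frac{1}{\frac{1}{-124 + \left(- \frac{5}{3} + \frac{2}{3} \cdot 6\right)} \left(103 + \left(- \frac{5}{3} + \frac{2}{3} \cdot 6\right)\right)} = \frac{1}{\frac{1}{-124 + \left(- \frac{5}{3} + 4\right)} \left(103 + \left(- \frac{5}{3} + 4\right)\right)} = \frac{1}{\frac{1}{-124 + \frac{7}{3}} \left(103 + \frac{7}{3}\right)} = \frac{1}{\frac{1}{- \frac{365}{3}} \cdot \frac{316}{3}} = \frac{1}{\left(- \frac{3}{365}\right) \frac{316}{3}} = \frac{1}{- \frac{316}{365}} = - \frac{365}{316}$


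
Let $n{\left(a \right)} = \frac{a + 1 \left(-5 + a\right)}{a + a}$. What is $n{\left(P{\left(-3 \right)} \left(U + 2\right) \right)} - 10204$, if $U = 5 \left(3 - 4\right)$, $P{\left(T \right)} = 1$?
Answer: $- \frac{61213}{6} \approx -10202.0$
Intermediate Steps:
$U = -5$ ($U = 5 \left(-1\right) = -5$)
$n{\left(a \right)} = \frac{-5 + 2 a}{2 a}$ ($n{\left(a \right)} = \frac{a + \left(-5 + a\right)}{2 a} = \left(-5 + 2 a\right) \frac{1}{2 a} = \frac{-5 + 2 a}{2 a}$)
$n{\left(P{\left(-3 \right)} \left(U + 2\right) \right)} - 10204 = \frac{- \frac{5}{2} + 1 \left(-5 + 2\right)}{1 \left(-5 + 2\right)} - 10204 = \frac{- \frac{5}{2} + 1 \left(-3\right)}{1 \left(-3\right)} - 10204 = \frac{- \frac{5}{2} - 3}{-3} - 10204 = \left(- \frac{1}{3}\right) \left(- \frac{11}{2}\right) - 10204 = \frac{11}{6} - 10204 = - \frac{61213}{6}$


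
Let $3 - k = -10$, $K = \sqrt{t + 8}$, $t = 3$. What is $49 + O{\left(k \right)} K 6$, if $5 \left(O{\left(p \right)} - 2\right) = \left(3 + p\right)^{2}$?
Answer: $49 + \frac{1596 \sqrt{11}}{5} \approx 1107.7$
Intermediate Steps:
$K = \sqrt{11}$ ($K = \sqrt{3 + 8} = \sqrt{11} \approx 3.3166$)
$k = 13$ ($k = 3 - -10 = 3 + 10 = 13$)
$O{\left(p \right)} = 2 + \frac{\left(3 + p\right)^{2}}{5}$
$49 + O{\left(k \right)} K 6 = 49 + \left(2 + \frac{\left(3 + 13\right)^{2}}{5}\right) \sqrt{11} \cdot 6 = 49 + \left(2 + \frac{16^{2}}{5}\right) 6 \sqrt{11} = 49 + \left(2 + \frac{1}{5} \cdot 256\right) 6 \sqrt{11} = 49 + \left(2 + \frac{256}{5}\right) 6 \sqrt{11} = 49 + \frac{266 \cdot 6 \sqrt{11}}{5} = 49 + \frac{1596 \sqrt{11}}{5}$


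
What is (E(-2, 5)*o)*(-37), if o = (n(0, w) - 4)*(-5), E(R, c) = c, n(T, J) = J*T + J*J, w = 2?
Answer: 0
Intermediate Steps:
n(T, J) = J² + J*T (n(T, J) = J*T + J² = J² + J*T)
o = 0 (o = (2*(2 + 0) - 4)*(-5) = (2*2 - 4)*(-5) = (4 - 4)*(-5) = 0*(-5) = 0)
(E(-2, 5)*o)*(-37) = (5*0)*(-37) = 0*(-37) = 0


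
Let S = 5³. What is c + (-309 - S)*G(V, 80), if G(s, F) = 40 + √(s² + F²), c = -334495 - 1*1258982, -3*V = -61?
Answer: -1610837 - 434*√61321/3 ≈ -1.6467e+6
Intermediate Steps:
V = 61/3 (V = -⅓*(-61) = 61/3 ≈ 20.333)
c = -1593477 (c = -334495 - 1258982 = -1593477)
S = 125
G(s, F) = 40 + √(F² + s²)
c + (-309 - S)*G(V, 80) = -1593477 + (-309 - 1*125)*(40 + √(80² + (61/3)²)) = -1593477 + (-309 - 125)*(40 + √(6400 + 3721/9)) = -1593477 - 434*(40 + √(61321/9)) = -1593477 - 434*(40 + √61321/3) = -1593477 + (-17360 - 434*√61321/3) = -1610837 - 434*√61321/3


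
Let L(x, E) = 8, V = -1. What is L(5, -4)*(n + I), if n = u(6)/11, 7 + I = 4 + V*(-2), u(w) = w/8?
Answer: -82/11 ≈ -7.4545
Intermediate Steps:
u(w) = w/8 (u(w) = w*(1/8) = w/8)
I = -1 (I = -7 + (4 - 1*(-2)) = -7 + (4 + 2) = -7 + 6 = -1)
n = 3/44 (n = ((1/8)*6)/11 = (3/4)*(1/11) = 3/44 ≈ 0.068182)
L(5, -4)*(n + I) = 8*(3/44 - 1) = 8*(-41/44) = -82/11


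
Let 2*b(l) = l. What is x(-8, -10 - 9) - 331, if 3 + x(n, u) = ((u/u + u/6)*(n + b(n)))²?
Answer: 342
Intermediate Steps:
b(l) = l/2
x(n, u) = -3 + 9*n²*(1 + u/6)²/4 (x(n, u) = -3 + ((u/u + u/6)*(n + n/2))² = -3 + ((1 + u*(⅙))*(3*n/2))² = -3 + ((1 + u/6)*(3*n/2))² = -3 + (3*n*(1 + u/6)/2)² = -3 + 9*n²*(1 + u/6)²/4)
x(-8, -10 - 9) - 331 = (-3 + (1/16)*(-8)²*(6 + (-10 - 9))²) - 331 = (-3 + (1/16)*64*(6 - 19)²) - 331 = (-3 + (1/16)*64*(-13)²) - 331 = (-3 + (1/16)*64*169) - 331 = (-3 + 676) - 331 = 673 - 331 = 342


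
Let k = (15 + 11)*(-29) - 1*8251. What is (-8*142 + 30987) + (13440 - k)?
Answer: 52296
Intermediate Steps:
k = -9005 (k = 26*(-29) - 8251 = -754 - 8251 = -9005)
(-8*142 + 30987) + (13440 - k) = (-8*142 + 30987) + (13440 - 1*(-9005)) = (-1136 + 30987) + (13440 + 9005) = 29851 + 22445 = 52296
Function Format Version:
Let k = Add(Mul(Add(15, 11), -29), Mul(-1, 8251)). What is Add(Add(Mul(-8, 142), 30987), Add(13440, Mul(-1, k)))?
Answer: 52296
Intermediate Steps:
k = -9005 (k = Add(Mul(26, -29), -8251) = Add(-754, -8251) = -9005)
Add(Add(Mul(-8, 142), 30987), Add(13440, Mul(-1, k))) = Add(Add(Mul(-8, 142), 30987), Add(13440, Mul(-1, -9005))) = Add(Add(-1136, 30987), Add(13440, 9005)) = Add(29851, 22445) = 52296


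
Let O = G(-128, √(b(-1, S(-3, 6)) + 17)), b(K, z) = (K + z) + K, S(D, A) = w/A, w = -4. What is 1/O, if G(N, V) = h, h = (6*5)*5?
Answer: 1/150 ≈ 0.0066667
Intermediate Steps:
S(D, A) = -4/A
b(K, z) = z + 2*K
h = 150 (h = 30*5 = 150)
G(N, V) = 150
O = 150
1/O = 1/150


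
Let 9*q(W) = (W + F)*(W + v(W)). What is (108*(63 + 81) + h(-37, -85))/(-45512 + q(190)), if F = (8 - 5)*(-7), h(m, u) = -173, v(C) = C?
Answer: -138411/345388 ≈ -0.40074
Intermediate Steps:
F = -21 (F = 3*(-7) = -21)
q(W) = 2*W*(-21 + W)/9 (q(W) = ((W - 21)*(W + W))/9 = ((-21 + W)*(2*W))/9 = (2*W*(-21 + W))/9 = 2*W*(-21 + W)/9)
(108*(63 + 81) + h(-37, -85))/(-45512 + q(190)) = (108*(63 + 81) - 173)/(-45512 + (2/9)*190*(-21 + 190)) = (108*144 - 173)/(-45512 + (2/9)*190*169) = (15552 - 173)/(-45512 + 64220/9) = 15379/(-345388/9) = 15379*(-9/345388) = -138411/345388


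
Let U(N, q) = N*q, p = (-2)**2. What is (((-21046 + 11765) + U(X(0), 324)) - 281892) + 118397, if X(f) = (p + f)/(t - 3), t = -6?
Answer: -172920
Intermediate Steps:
p = 4
X(f) = -4/9 - f/9 (X(f) = (4 + f)/(-6 - 3) = (4 + f)/(-9) = (4 + f)*(-1/9) = -4/9 - f/9)
(((-21046 + 11765) + U(X(0), 324)) - 281892) + 118397 = (((-21046 + 11765) + (-4/9 - 1/9*0)*324) - 281892) + 118397 = ((-9281 + (-4/9 + 0)*324) - 281892) + 118397 = ((-9281 - 4/9*324) - 281892) + 118397 = ((-9281 - 144) - 281892) + 118397 = (-9425 - 281892) + 118397 = -291317 + 118397 = -172920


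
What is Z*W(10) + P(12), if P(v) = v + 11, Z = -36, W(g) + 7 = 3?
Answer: 167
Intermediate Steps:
W(g) = -4 (W(g) = -7 + 3 = -4)
P(v) = 11 + v
Z*W(10) + P(12) = -36*(-4) + (11 + 12) = 144 + 23 = 167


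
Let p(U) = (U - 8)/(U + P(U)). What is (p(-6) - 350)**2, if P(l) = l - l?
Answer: 1087849/9 ≈ 1.2087e+5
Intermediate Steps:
P(l) = 0
p(U) = (-8 + U)/U (p(U) = (U - 8)/(U + 0) = (-8 + U)/U)
(p(-6) - 350)**2 = ((-8 - 6)/(-6) - 350)**2 = (-1/6*(-14) - 350)**2 = (7/3 - 350)**2 = (-1043/3)**2 = 1087849/9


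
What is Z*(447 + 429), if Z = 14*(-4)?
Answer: -49056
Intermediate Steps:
Z = -56
Z*(447 + 429) = -56*(447 + 429) = -56*876 = -49056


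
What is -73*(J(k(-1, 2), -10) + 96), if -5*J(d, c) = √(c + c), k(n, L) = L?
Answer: -7008 + 146*I*√5/5 ≈ -7008.0 + 65.293*I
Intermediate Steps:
J(d, c) = -√2*√c/5 (J(d, c) = -√(c + c)/5 = -√2*√c/5)
-73*(J(k(-1, 2), -10) + 96) = -73*(-√2*√(-10)/5 + 96) = -73*(-√2*I*√10/5 + 96) = -73*(-2*I*√5/5 + 96) = -73*(96 - 2*I*√5/5) = -7008 + 146*I*√5/5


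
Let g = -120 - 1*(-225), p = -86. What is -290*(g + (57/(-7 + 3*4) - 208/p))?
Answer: -1481668/43 ≈ -34457.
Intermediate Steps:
g = 105 (g = -120 + 225 = 105)
-290*(g + (57/(-7 + 3*4) - 208/p)) = -290*(105 + (57/(-7 + 3*4) - 208/(-86))) = -290*(105 + (57/(-7 + 12) - 208*(-1/86))) = -290*(105 + (57/5 + 104/43)) = -290*(105 + 2971/215) = -290*25546/215 = -1481668/43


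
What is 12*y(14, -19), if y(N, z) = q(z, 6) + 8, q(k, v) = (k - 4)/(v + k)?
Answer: 1524/13 ≈ 117.23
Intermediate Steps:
q(k, v) = (-4 + k)/(k + v)
y(N, z) = 8 + (-4 + z)/(6 + z) (y(N, z) = (-4 + z)/(z + 6) + 8 = (-4 + z)/(6 + z) + 8 = 8 + (-4 + z)/(6 + z))
12*y(14, -19) = 12*((44 + 9*(-19))/(6 - 19)) = 12*((44 - 171)/(-13)) = 12*(-1/13*(-127)) = 12*(127/13) = 1524/13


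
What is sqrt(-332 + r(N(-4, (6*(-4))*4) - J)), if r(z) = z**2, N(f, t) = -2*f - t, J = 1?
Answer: sqrt(10277) ≈ 101.38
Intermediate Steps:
N(f, t) = -t - 2*f
sqrt(-332 + r(N(-4, (6*(-4))*4) - J)) = sqrt(-332 + ((-6*(-4)*4 - 2*(-4)) - 1*1)**2) = sqrt(-332 + ((-(-24)*4 + 8) - 1)**2) = sqrt(-332 + ((-1*(-96) + 8) - 1)**2) = sqrt(-332 + ((96 + 8) - 1)**2) = sqrt(-332 + (104 - 1)**2) = sqrt(-332 + 103**2) = sqrt(-332 + 10609) = sqrt(10277)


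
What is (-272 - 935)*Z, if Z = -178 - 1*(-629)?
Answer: -544357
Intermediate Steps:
Z = 451 (Z = -178 + 629 = 451)
(-272 - 935)*Z = (-272 - 935)*451 = -1207*451 = -544357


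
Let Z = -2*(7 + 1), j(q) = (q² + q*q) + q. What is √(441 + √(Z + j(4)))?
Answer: √(441 + 2*√5) ≈ 21.106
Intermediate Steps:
j(q) = q + 2*q² (j(q) = (q² + q²) + q = 2*q² + q = q + 2*q²)
Z = -16 (Z = -2*8 = -16)
√(441 + √(Z + j(4))) = √(441 + √(-16 + 4*(1 + 2*4))) = √(441 + √(-16 + 4*(1 + 8))) = √(441 + √(-16 + 4*9)) = √(441 + √(-16 + 36)) = √(441 + √20) = √(441 + 2*√5)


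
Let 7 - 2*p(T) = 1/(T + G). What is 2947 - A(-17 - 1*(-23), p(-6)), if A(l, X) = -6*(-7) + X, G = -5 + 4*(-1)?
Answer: 43522/15 ≈ 2901.5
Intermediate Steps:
G = -9 (G = -5 - 4 = -9)
p(T) = 7/2 - 1/(2*(-9 + T)) (p(T) = 7/2 - 1/(2*(T - 9)) = 7/2 - 1/(2*(-9 + T)))
A(l, X) = 42 + X
2947 - A(-17 - 1*(-23), p(-6)) = 2947 - (42 + (-64 + 7*(-6))/(2*(-9 - 6))) = 2947 - (42 + (1/2)*(-64 - 42)/(-15)) = 2947 - (42 + (1/2)*(-1/15)*(-106)) = 2947 - (42 + 53/15) = 2947 - 1*683/15 = 2947 - 683/15 = 43522/15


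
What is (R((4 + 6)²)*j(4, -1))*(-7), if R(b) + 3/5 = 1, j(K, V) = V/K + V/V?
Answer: -21/10 ≈ -2.1000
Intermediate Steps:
j(K, V) = 1 + V/K (j(K, V) = V/K + 1 = 1 + V/K)
R(b) = ⅖ (R(b) = -⅗ + 1 = ⅖)
(R((4 + 6)²)*j(4, -1))*(-7) = (2*((4 - 1)/4)/5)*(-7) = (2*((¼)*3)/5)*(-7) = ((⅖)*(¾))*(-7) = (3/10)*(-7) = -21/10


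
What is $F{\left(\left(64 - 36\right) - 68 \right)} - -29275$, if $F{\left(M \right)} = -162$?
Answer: $29113$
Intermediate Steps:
$F{\left(\left(64 - 36\right) - 68 \right)} - -29275 = -162 - -29275 = -162 + 29275 = 29113$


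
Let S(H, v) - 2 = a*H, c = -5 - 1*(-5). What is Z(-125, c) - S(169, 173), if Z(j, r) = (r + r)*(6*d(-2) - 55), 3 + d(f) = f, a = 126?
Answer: -21296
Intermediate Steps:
d(f) = -3 + f
c = 0 (c = -5 + 5 = 0)
Z(j, r) = -170*r (Z(j, r) = (r + r)*(6*(-3 - 2) - 55) = (2*r)*(6*(-5) - 55) = (2*r)*(-30 - 55) = (2*r)*(-85) = -170*r)
S(H, v) = 2 + 126*H
Z(-125, c) - S(169, 173) = -170*0 - (2 + 126*169) = 0 - (2 + 21294) = 0 - 1*21296 = 0 - 21296 = -21296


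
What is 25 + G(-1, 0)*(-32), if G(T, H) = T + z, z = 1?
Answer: 25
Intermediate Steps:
G(T, H) = 1 + T (G(T, H) = T + 1 = 1 + T)
25 + G(-1, 0)*(-32) = 25 + (1 - 1)*(-32) = 25 + 0*(-32) = 25 + 0 = 25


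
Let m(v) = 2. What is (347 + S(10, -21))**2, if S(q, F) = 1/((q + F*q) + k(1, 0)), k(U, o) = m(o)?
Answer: 4720377025/39204 ≈ 1.2041e+5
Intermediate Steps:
k(U, o) = 2
S(q, F) = 1/(2 + q + F*q) (S(q, F) = 1/((q + F*q) + 2) = 1/(2 + q + F*q))
(347 + S(10, -21))**2 = (347 + 1/(2 + 10 - 21*10))**2 = (347 + 1/(2 + 10 - 210))**2 = (347 + 1/(-198))**2 = (347 - 1/198)**2 = (68705/198)**2 = 4720377025/39204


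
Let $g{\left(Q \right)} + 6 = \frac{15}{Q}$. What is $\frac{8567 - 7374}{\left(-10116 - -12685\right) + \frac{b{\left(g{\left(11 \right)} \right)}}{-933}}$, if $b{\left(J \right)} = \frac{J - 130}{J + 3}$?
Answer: $\frac{20035242}{43142305} \approx 0.4644$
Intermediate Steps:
$g{\left(Q \right)} = -6 + \frac{15}{Q}$
$b{\left(J \right)} = \frac{-130 + J}{3 + J}$
$\frac{8567 - 7374}{\left(-10116 - -12685\right) + \frac{b{\left(g{\left(11 \right)} \right)}}{-933}} = \frac{8567 - 7374}{\left(-10116 - -12685\right) + \frac{\frac{1}{3 - \left(6 - \frac{15}{11}\right)} \left(-130 - \left(6 - \frac{15}{11}\right)\right)}{-933}} = \frac{1193}{\left(-10116 + 12685\right) + \frac{-130 + \left(-6 + 15 \cdot \frac{1}{11}\right)}{3 + \left(-6 + 15 \cdot \frac{1}{11}\right)} \left(- \frac{1}{933}\right)} = \frac{1193}{2569 + \frac{-130 + \left(-6 + \frac{15}{11}\right)}{3 + \left(-6 + \frac{15}{11}\right)} \left(- \frac{1}{933}\right)} = \frac{1193}{2569 + \frac{-130 - \frac{51}{11}}{3 - \frac{51}{11}} \left(- \frac{1}{933}\right)} = \frac{1193}{2569 + \frac{1}{- \frac{18}{11}} \left(- \frac{1481}{11}\right) \left(- \frac{1}{933}\right)} = \frac{1193}{2569 + \left(- \frac{11}{18}\right) \left(- \frac{1481}{11}\right) \left(- \frac{1}{933}\right)} = \frac{1193}{2569 + \frac{1481}{18} \left(- \frac{1}{933}\right)} = \frac{1193}{2569 - \frac{1481}{16794}} = \frac{1193}{\frac{43142305}{16794}} = 1193 \cdot \frac{16794}{43142305} = \frac{20035242}{43142305}$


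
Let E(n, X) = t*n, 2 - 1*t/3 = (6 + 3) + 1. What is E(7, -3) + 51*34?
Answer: 1566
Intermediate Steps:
t = -24 (t = 6 - 3*((6 + 3) + 1) = 6 - 3*(9 + 1) = 6 - 3*10 = 6 - 30 = -24)
E(n, X) = -24*n
E(7, -3) + 51*34 = -24*7 + 51*34 = -168 + 1734 = 1566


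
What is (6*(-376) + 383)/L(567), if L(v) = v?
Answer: -1873/567 ≈ -3.3034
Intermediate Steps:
(6*(-376) + 383)/L(567) = (6*(-376) + 383)/567 = (-2256 + 383)*(1/567) = -1873*1/567 = -1873/567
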